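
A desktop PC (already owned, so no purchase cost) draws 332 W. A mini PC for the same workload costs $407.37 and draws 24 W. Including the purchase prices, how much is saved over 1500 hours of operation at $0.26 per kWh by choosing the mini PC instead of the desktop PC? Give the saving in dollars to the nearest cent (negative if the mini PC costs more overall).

-$287.25

desktop PC: $0.00 + (332/1000) kW × 1500 h × $0.26 = $0.00 + $129.48 = $129.48
mini PC: $407.37 + (24/1000) kW × 1500 h × $0.26 = $407.37 + $9.36 = $416.73
Saving = $129.48 − $416.73 = −$287.25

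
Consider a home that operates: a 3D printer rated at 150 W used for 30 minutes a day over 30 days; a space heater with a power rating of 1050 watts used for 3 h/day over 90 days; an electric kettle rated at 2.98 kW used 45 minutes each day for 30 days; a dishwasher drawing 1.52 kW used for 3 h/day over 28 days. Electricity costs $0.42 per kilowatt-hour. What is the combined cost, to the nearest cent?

$201.80

3D printer: Runtime = 30 min × 30 = 900 min = 15 h
3D printer: 0.15 kW × 15 h = 2.25 kWh
space heater: Runtime = 3 h/day × 90 days = 270 h
space heater: 1.05 kW × 270 h = 283.5 kWh
electric kettle: Runtime = 45 min × 30 = 1350 min = 22.5 h
electric kettle: 2.98 kW × 22.5 h = 67.05 kWh
dishwasher: Runtime = 3 h/day × 28 days = 84 h
dishwasher: 1.52 kW × 84 h = 127.68 kWh
Total energy = 480.48 kWh
Cost = 480.48 × $0.42 = $201.80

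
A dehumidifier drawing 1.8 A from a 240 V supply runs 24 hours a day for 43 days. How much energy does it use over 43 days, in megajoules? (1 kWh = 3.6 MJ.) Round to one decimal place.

Power = 1.8 A × 240 V = 432 W = 0.432 kW
Runtime = 24 h × 43 = 1032 h
Energy = 0.432 kW × 1032 h = 445.824 kWh
= 445.824 × 3.6 MJ = 1605.0 MJ

1605.0 MJ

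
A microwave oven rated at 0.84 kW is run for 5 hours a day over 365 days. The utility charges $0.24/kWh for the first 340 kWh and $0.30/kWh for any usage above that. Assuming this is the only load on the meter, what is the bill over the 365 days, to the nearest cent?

Runtime = 5 h/day × 365 days = 1825 h
Energy = 0.84 kW × 1825 h = 1533 kWh
Tier 1 (0–340 kWh): 340 × $0.24 = $81.6
Above 340 kWh: 1193 × $0.30 = $357.9
Bill = $439.50

$439.50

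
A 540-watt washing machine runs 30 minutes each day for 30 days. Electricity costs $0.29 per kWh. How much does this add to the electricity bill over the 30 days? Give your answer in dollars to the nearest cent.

Runtime = 30 min × 30 = 900 min = 15 h
Energy = 0.54 kW × 15 h = 8.1 kWh
Cost = 8.1 kWh × $0.29/kWh = $2.35

$2.35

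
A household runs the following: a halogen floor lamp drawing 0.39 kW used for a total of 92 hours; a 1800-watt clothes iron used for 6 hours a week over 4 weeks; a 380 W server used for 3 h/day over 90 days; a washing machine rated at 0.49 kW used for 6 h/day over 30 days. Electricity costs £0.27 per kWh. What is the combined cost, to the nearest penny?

£72.87

halogen floor lamp: 0.39 kW × 92 h = 35.88 kWh
clothes iron: Runtime = 6 h/week × 4 weeks = 24 h
clothes iron: 1.8 kW × 24 h = 43.2 kWh
server: Runtime = 3 h/day × 90 days = 270 h
server: 0.38 kW × 270 h = 102.6 kWh
washing machine: Runtime = 6 h/day × 30 days = 180 h
washing machine: 0.49 kW × 180 h = 88.2 kWh
Total energy = 269.88 kWh
Cost = 269.88 × £0.27 = £72.87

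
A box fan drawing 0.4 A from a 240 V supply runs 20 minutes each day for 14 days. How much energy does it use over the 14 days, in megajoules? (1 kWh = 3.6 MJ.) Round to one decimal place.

Power = 0.4 A × 240 V = 96 W = 0.096 kW
Runtime = 20 min × 14 = 280 min = 4.666666… h
Energy = 0.096 kW × 4.666666… h = 0.448 kWh
= 0.448 × 3.6 MJ = 1.6 MJ

1.6 MJ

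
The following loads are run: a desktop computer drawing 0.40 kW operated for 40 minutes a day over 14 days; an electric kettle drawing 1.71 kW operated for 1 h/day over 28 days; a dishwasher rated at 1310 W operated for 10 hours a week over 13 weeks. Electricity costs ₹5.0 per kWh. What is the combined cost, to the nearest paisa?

desktop computer: Runtime = 40 min × 14 = 560 min = 9.333333… h
desktop computer: 0.4 kW × 9.333333… h = 3.733333… kWh
electric kettle: Runtime = 1 h/day × 28 days = 28 h
electric kettle: 1.71 kW × 28 h = 47.88 kWh
dishwasher: Runtime = 10 h/week × 13 weeks = 130 h
dishwasher: 1.31 kW × 130 h = 170.3 kWh
Total energy = 221.913333… kWh
Cost = 221.913333… × ₹5.0 = ₹1109.57

₹1109.57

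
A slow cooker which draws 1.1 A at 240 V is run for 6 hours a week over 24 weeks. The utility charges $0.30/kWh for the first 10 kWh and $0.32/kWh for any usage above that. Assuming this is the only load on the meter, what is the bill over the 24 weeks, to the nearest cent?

Power = 1.1 A × 240 V = 264 W = 0.264 kW
Runtime = 6 h/week × 24 weeks = 144 h
Energy = 0.264 kW × 144 h = 38.016 kWh
Tier 1 (0–10 kWh): 10 × $0.30 = $3
Above 10 kWh: 28.016 × $0.32 = $8.96512
Bill = $11.97

$11.97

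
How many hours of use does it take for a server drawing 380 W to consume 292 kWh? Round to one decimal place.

768.4 h

Hours = 292 kWh ÷ 0.38 kW = 768.4 h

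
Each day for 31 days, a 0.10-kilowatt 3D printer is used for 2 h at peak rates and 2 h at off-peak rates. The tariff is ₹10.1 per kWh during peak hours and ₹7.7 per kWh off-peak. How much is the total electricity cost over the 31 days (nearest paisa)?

₹110.36

Peak energy = 0.1 kW × 2 h × 31 = 6.2 kWh
Off-peak energy = 0.1 kW × 2 h × 31 = 6.2 kWh
Cost = 6.2 × ₹10.1 + 6.2 × ₹7.7 = ₹62.62 + ₹47.74 = ₹110.36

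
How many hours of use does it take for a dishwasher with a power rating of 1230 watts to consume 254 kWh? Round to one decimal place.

206.5 h

Hours = 254 kWh ÷ 1.23 kW = 206.5 h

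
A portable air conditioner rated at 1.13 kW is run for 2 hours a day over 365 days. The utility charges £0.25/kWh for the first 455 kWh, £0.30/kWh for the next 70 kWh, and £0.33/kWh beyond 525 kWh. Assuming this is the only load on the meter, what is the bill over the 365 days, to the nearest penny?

Runtime = 2 h/day × 365 days = 730 h
Energy = 1.13 kW × 730 h = 824.9 kWh
Tier 1 (0–455 kWh): 455 × £0.25 = £113.75
Tier 2 (455–525 kWh): 70 × £0.30 = £21
Above 525 kWh: 299.9 × £0.33 = £98.967
Bill = £233.72

£233.72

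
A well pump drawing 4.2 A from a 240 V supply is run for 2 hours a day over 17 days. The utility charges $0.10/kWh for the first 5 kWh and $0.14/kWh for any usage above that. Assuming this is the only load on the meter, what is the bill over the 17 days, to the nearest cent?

Power = 4.2 A × 240 V = 1008 W = 1.008 kW
Runtime = 2 h/day × 17 days = 34 h
Energy = 1.008 kW × 34 h = 34.272 kWh
Tier 1 (0–5 kWh): 5 × $0.10 = $0.5
Above 5 kWh: 29.272 × $0.14 = $4.09808
Bill = $4.60

$4.60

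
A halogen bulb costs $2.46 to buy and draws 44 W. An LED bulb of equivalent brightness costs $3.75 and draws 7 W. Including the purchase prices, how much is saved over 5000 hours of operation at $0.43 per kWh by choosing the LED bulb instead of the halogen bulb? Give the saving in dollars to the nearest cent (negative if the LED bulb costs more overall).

$78.26

halogen bulb: $2.46 + (44/1000) kW × 5000 h × $0.43 = $2.46 + $94.6 = $97.06
LED bulb: $3.75 + (7/1000) kW × 5000 h × $0.43 = $3.75 + $15.05 = $18.8
Saving = $97.06 − $18.8 = $78.26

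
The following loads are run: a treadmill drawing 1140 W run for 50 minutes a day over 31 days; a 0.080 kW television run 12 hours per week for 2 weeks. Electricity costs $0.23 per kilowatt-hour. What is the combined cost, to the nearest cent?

treadmill: Runtime = 50 min × 31 = 1550 min = 25.833333… h
treadmill: 1.14 kW × 25.833333… h = 29.45 kWh
television: Runtime = 12 h/week × 2 weeks = 24 h
television: 0.08 kW × 24 h = 1.92 kWh
Total energy = 31.37 kWh
Cost = 31.37 × $0.23 = $7.22

$7.22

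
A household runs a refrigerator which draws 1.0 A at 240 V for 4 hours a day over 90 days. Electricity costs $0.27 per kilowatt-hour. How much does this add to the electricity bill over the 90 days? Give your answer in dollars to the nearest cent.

Power = 1.0 A × 240 V = 240 W = 0.24 kW
Runtime = 4 h/day × 90 days = 360 h
Energy = 0.24 kW × 360 h = 86.4 kWh
Cost = 86.4 kWh × $0.27/kWh = $23.33

$23.33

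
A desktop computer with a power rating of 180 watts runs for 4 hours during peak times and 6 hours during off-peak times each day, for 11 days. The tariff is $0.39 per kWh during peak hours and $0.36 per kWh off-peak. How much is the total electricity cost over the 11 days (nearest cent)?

$7.37

Peak energy = 0.18 kW × 4 h × 11 = 7.92 kWh
Off-peak energy = 0.18 kW × 6 h × 11 = 11.88 kWh
Cost = 7.92 × $0.39 + 11.88 × $0.36 = $3.0888 + $4.2768 = $7.37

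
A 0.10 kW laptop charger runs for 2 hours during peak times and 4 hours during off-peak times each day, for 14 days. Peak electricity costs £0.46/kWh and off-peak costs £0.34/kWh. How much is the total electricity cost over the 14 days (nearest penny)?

Peak energy = 0.1 kW × 2 h × 14 = 2.8 kWh
Off-peak energy = 0.1 kW × 4 h × 14 = 5.6 kWh
Cost = 2.8 × £0.46 + 5.6 × £0.34 = £1.288 + £1.904 = £3.19

£3.19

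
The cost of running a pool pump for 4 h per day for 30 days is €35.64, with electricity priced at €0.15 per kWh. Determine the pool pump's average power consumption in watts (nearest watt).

1980 W

Energy = €35.64 ÷ €0.15/kWh = 237.6 kWh
Runtime = 4 h/day × 30 days = 120 h
Power = 237.6 kWh ÷ 120 h = 1.98 kW = 1980 W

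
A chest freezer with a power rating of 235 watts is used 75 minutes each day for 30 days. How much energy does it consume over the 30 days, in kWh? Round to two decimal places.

8.81 kWh

Runtime = 75 min × 30 = 2250 min = 37.5 h
Energy = 0.235 kW × 37.5 h = 8.8125 kWh ≈ 8.81 kWh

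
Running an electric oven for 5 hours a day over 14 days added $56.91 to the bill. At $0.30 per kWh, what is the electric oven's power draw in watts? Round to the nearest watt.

Energy = $56.91 ÷ $0.30/kWh = 189.7 kWh
Runtime = 5 h/day × 14 days = 70 h
Power = 189.7 kWh ÷ 70 h = 2.71 kW = 2710 W

2710 W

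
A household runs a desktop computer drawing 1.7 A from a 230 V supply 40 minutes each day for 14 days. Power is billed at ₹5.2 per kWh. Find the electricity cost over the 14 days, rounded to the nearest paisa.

Power = 1.7 A × 230 V = 391 W = 0.391 kW
Runtime = 40 min × 14 = 560 min = 9.333333… h
Energy = 0.391 kW × 9.333333… h = 3.649333… kWh
Cost = 3.649333… kWh × ₹5.2/kWh = ₹18.98

₹18.98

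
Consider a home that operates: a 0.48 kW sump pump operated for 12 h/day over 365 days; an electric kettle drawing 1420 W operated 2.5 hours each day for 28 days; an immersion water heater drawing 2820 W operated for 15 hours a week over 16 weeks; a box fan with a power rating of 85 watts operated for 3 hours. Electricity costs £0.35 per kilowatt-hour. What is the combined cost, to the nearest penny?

£1007.60

sump pump: Runtime = 12 h/day × 365 days = 4380 h
sump pump: 0.48 kW × 4380 h = 2102.4 kWh
electric kettle: Runtime = 2.5 h/day × 28 days = 70 h
electric kettle: 1.42 kW × 70 h = 99.4 kWh
immersion water heater: Runtime = 15 h/week × 16 weeks = 240 h
immersion water heater: 2.82 kW × 240 h = 676.8 kWh
box fan: 0.085 kW × 3 h = 0.255 kWh
Total energy = 2878.855 kWh
Cost = 2878.855 × £0.35 = £1007.60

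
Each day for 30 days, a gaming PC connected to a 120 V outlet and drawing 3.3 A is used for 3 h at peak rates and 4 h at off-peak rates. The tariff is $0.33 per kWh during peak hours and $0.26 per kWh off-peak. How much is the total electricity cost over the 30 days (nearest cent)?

Power = 3.3 A × 120 V = 396 W = 0.396 kW
Peak energy = 0.396 kW × 3 h × 30 = 35.64 kWh
Off-peak energy = 0.396 kW × 4 h × 30 = 47.52 kWh
Cost = 35.64 × $0.33 + 47.52 × $0.26 = $11.7612 + $12.3552 = $24.12

$24.12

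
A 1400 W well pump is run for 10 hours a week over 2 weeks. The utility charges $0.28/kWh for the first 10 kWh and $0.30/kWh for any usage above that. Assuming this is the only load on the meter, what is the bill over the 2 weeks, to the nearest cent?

Runtime = 10 h/week × 2 weeks = 20 h
Energy = 1.4 kW × 20 h = 28 kWh
Tier 1 (0–10 kWh): 10 × $0.28 = $2.8
Above 10 kWh: 18 × $0.30 = $5.4
Bill = $8.20

$8.20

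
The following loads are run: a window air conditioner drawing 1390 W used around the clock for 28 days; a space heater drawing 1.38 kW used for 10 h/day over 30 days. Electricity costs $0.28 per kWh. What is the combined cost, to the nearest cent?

$377.46

window air conditioner: Runtime = 24 h × 28 = 672 h
window air conditioner: 1.39 kW × 672 h = 934.08 kWh
space heater: Runtime = 10 h/day × 30 days = 300 h
space heater: 1.38 kW × 300 h = 414 kWh
Total energy = 1348.08 kWh
Cost = 1348.08 × $0.28 = $377.46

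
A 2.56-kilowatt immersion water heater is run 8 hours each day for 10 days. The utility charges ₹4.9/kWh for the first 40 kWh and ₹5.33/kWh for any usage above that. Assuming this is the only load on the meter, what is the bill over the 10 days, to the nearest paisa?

Runtime = 8 h/day × 10 days = 80 h
Energy = 2.56 kW × 80 h = 204.8 kWh
Tier 1 (0–40 kWh): 40 × ₹4.9 = ₹196
Above 40 kWh: 164.8 × ₹5.33 = ₹878.384
Bill = ₹1074.38

₹1074.38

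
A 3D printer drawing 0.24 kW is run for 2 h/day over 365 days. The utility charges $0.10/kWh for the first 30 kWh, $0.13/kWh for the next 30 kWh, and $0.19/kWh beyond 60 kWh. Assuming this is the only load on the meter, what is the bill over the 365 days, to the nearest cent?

Runtime = 2 h/day × 365 days = 730 h
Energy = 0.24 kW × 730 h = 175.2 kWh
Tier 1 (0–30 kWh): 30 × $0.10 = $3
Tier 2 (30–60 kWh): 30 × $0.13 = $3.9
Above 60 kWh: 115.2 × $0.19 = $21.888
Bill = $28.79

$28.79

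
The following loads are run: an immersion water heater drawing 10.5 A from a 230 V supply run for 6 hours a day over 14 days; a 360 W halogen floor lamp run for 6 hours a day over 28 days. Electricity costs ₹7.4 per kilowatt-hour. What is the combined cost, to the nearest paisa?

₹1948.72

immersion water heater: Power = 10.5 A × 230 V = 2415 W = 2.415 kW
immersion water heater: Runtime = 6 h/day × 14 days = 84 h
immersion water heater: 2.415 kW × 84 h = 202.86 kWh
halogen floor lamp: Runtime = 6 h/day × 28 days = 168 h
halogen floor lamp: 0.36 kW × 168 h = 60.48 kWh
Total energy = 263.34 kWh
Cost = 263.34 × ₹7.4 = ₹1948.72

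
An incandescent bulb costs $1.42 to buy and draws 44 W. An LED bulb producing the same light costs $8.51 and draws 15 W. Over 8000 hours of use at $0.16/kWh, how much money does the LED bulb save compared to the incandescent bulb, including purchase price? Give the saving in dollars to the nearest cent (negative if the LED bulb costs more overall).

incandescent bulb: $1.42 + (44/1000) kW × 8000 h × $0.16 = $1.42 + $56.32 = $57.74
LED bulb: $8.51 + (15/1000) kW × 8000 h × $0.16 = $8.51 + $19.2 = $27.71
Saving = $57.74 − $27.71 = $30.03

$30.03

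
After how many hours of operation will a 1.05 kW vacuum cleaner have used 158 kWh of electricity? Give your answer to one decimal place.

Hours = 158 kWh ÷ 1.05 kW = 150.5 h

150.5 h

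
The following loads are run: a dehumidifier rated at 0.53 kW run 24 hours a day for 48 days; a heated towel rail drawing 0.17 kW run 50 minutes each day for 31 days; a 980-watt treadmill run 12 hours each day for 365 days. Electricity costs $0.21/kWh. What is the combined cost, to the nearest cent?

dehumidifier: Runtime = 24 h × 48 = 1152 h
dehumidifier: 0.53 kW × 1152 h = 610.56 kWh
heated towel rail: Runtime = 50 min × 31 = 1550 min = 25.833333… h
heated towel rail: 0.17 kW × 25.833333… h = 4.391666… kWh
treadmill: Runtime = 12 h/day × 365 days = 4380 h
treadmill: 0.98 kW × 4380 h = 4292.4 kWh
Total energy = 4907.351666… kWh
Cost = 4907.351666… × $0.21 = $1030.54

$1030.54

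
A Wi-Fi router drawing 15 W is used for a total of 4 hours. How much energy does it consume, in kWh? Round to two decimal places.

Energy = 0.015 kW × 4 h = 0.06 kWh

0.06 kWh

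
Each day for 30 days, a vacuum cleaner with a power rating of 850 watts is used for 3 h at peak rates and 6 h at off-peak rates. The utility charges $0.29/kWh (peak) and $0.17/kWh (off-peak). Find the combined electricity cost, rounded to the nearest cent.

$48.20

Peak energy = 0.85 kW × 3 h × 30 = 76.5 kWh
Off-peak energy = 0.85 kW × 6 h × 30 = 153 kWh
Cost = 76.5 × $0.29 + 153 × $0.17 = $22.185 + $26.01 = $48.20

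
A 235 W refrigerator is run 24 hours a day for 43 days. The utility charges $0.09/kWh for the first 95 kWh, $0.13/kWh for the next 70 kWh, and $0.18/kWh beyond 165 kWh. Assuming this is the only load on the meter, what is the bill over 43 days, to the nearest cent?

Runtime = 24 h × 43 = 1032 h
Energy = 0.235 kW × 1032 h = 242.52 kWh
Tier 1 (0–95 kWh): 95 × $0.09 = $8.55
Tier 2 (95–165 kWh): 70 × $0.13 = $9.1
Above 165 kWh: 77.52 × $0.18 = $13.9536
Bill = $31.60

$31.60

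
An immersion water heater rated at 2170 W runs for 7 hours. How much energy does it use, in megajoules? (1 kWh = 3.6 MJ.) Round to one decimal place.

54.7 MJ

Energy = 2.17 kW × 7 h = 15.19 kWh
= 15.19 × 3.6 MJ = 54.7 MJ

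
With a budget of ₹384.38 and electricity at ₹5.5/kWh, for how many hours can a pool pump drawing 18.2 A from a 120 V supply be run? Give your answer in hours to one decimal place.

32.0 h

Power = 18.2 A × 120 V = 2184 W = 2.184 kW
Energy available = ₹384.38 ÷ ₹5.5/kWh = 69.8873 kWh
Hours = 69.8873 kWh ÷ 2.184 kW = 32.0 h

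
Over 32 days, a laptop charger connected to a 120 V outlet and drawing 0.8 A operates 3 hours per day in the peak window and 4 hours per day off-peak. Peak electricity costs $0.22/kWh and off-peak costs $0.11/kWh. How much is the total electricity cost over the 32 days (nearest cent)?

$3.38

Power = 0.8 A × 120 V = 96 W = 0.096 kW
Peak energy = 0.096 kW × 3 h × 32 = 9.216 kWh
Off-peak energy = 0.096 kW × 4 h × 32 = 12.288 kWh
Cost = 9.216 × $0.22 + 12.288 × $0.11 = $2.02752 + $1.35168 = $3.38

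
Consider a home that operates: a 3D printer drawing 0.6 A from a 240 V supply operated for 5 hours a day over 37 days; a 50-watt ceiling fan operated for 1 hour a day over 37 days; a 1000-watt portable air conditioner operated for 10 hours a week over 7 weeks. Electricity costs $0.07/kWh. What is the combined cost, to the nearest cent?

$6.89

3D printer: Power = 0.6 A × 240 V = 144 W = 0.144 kW
3D printer: Runtime = 5 h/day × 37 days = 185 h
3D printer: 0.144 kW × 185 h = 26.64 kWh
ceiling fan: Runtime = 1 h/day × 37 days = 37 h
ceiling fan: 0.05 kW × 37 h = 1.85 kWh
portable air conditioner: Runtime = 10 h/week × 7 weeks = 70 h
portable air conditioner: 1 kW × 70 h = 70 kWh
Total energy = 98.49 kWh
Cost = 98.49 × $0.07 = $6.89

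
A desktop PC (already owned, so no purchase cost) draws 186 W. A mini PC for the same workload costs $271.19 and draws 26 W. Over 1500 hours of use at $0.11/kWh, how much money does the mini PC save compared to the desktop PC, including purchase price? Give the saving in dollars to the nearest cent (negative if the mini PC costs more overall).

desktop PC: $0.00 + (186/1000) kW × 1500 h × $0.11 = $0.00 + $30.69 = $30.69
mini PC: $271.19 + (26/1000) kW × 1500 h × $0.11 = $271.19 + $4.29 = $275.48
Saving = $30.69 − $275.48 = −$244.79

-$244.79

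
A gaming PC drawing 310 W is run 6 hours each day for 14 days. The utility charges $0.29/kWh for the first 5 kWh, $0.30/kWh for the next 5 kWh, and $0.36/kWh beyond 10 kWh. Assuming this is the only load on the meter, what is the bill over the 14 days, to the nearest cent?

Runtime = 6 h/day × 14 days = 84 h
Energy = 0.31 kW × 84 h = 26.04 kWh
Tier 1 (0–5 kWh): 5 × $0.29 = $1.45
Tier 2 (5–10 kWh): 5 × $0.30 = $1.5
Above 10 kWh: 16.04 × $0.36 = $5.7744
Bill = $8.72

$8.72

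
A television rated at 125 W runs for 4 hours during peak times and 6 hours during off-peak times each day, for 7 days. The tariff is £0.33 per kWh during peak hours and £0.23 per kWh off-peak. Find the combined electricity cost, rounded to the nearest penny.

£2.36

Peak energy = 0.125 kW × 4 h × 7 = 3.5 kWh
Off-peak energy = 0.125 kW × 6 h × 7 = 5.25 kWh
Cost = 3.5 × £0.33 + 5.25 × £0.23 = £1.155 + £1.2075 = £2.36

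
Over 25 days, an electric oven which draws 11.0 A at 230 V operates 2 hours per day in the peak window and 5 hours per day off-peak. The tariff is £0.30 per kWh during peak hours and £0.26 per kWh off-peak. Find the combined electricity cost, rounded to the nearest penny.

£120.18

Power = 11.0 A × 230 V = 2530 W = 2.53 kW
Peak energy = 2.53 kW × 2 h × 25 = 126.5 kWh
Off-peak energy = 2.53 kW × 5 h × 25 = 316.25 kWh
Cost = 126.5 × £0.30 + 316.25 × £0.26 = £37.95 + £82.225 = £120.18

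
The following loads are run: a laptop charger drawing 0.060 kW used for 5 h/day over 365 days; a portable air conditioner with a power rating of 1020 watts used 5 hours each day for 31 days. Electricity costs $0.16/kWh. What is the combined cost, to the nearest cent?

$42.82

laptop charger: Runtime = 5 h/day × 365 days = 1825 h
laptop charger: 0.06 kW × 1825 h = 109.5 kWh
portable air conditioner: Runtime = 5 h/day × 31 days = 155 h
portable air conditioner: 1.02 kW × 155 h = 158.1 kWh
Total energy = 267.6 kWh
Cost = 267.6 × $0.16 = $42.82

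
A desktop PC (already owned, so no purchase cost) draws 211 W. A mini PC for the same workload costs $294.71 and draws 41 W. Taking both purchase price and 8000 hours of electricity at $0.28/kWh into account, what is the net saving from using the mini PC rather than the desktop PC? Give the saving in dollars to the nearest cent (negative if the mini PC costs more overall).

$86.09

desktop PC: $0.00 + (211/1000) kW × 8000 h × $0.28 = $0.00 + $472.64 = $472.64
mini PC: $294.71 + (41/1000) kW × 8000 h × $0.28 = $294.71 + $91.84 = $386.55
Saving = $472.64 − $386.55 = $86.09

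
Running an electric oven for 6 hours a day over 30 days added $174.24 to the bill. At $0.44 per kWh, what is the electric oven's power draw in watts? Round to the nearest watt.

2200 W

Energy = $174.24 ÷ $0.44/kWh = 396 kWh
Runtime = 6 h/day × 30 days = 180 h
Power = 396 kWh ÷ 180 h = 2.2 kW = 2200 W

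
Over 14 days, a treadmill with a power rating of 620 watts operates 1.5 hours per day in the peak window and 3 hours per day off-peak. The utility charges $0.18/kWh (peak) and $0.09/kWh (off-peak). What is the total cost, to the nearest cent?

Peak energy = 0.62 kW × 1.5 h × 14 = 13.02 kWh
Off-peak energy = 0.62 kW × 3 h × 14 = 26.04 kWh
Cost = 13.02 × $0.18 + 26.04 × $0.09 = $2.3436 + $2.3436 = $4.69

$4.69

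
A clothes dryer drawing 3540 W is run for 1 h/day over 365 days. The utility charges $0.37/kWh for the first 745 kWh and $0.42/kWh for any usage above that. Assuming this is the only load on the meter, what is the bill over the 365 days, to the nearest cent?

Runtime = 1 h/day × 365 days = 365 h
Energy = 3.54 kW × 365 h = 1292.1 kWh
Tier 1 (0–745 kWh): 745 × $0.37 = $275.65
Above 745 kWh: 547.1 × $0.42 = $229.782
Bill = $505.43

$505.43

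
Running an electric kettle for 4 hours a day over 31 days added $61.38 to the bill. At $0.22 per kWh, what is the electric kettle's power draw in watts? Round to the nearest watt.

Energy = $61.38 ÷ $0.22/kWh = 279 kWh
Runtime = 4 h/day × 31 days = 124 h
Power = 279 kWh ÷ 124 h = 2.25 kW = 2250 W

2250 W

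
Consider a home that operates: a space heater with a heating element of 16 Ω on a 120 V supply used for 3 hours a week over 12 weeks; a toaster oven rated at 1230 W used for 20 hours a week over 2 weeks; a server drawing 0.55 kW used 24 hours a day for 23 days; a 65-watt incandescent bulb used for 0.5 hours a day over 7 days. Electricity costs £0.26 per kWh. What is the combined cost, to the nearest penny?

£100.21

space heater: Power = V²/R = 120²/16 = 900 W = 0.9 kW
space heater: Runtime = 3 h/week × 12 weeks = 36 h
space heater: 0.9 kW × 36 h = 32.4 kWh
toaster oven: Runtime = 20 h/week × 2 weeks = 40 h
toaster oven: 1.23 kW × 40 h = 49.2 kWh
server: Runtime = 24 h × 23 = 552 h
server: 0.55 kW × 552 h = 303.6 kWh
incandescent bulb: Runtime = 0.5 h/day × 7 days = 3.5 h
incandescent bulb: 0.065 kW × 3.5 h = 0.2275 kWh
Total energy = 385.4275 kWh
Cost = 385.4275 × £0.26 = £100.21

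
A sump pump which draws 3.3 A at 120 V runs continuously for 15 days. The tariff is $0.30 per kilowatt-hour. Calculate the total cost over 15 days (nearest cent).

$42.77

Power = 3.3 A × 120 V = 396 W = 0.396 kW
Runtime = 24 h × 15 = 360 h
Energy = 0.396 kW × 360 h = 142.56 kWh
Cost = 142.56 kWh × $0.30/kWh = $42.77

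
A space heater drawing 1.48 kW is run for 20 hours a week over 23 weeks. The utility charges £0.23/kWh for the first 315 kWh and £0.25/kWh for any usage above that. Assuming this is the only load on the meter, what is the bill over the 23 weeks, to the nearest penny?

Runtime = 20 h/week × 23 weeks = 460 h
Energy = 1.48 kW × 460 h = 680.8 kWh
Tier 1 (0–315 kWh): 315 × £0.23 = £72.45
Above 315 kWh: 365.8 × £0.25 = £91.45
Bill = £163.90

£163.90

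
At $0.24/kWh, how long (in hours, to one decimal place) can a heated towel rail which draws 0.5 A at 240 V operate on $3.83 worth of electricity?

Power = 0.5 A × 240 V = 120 W = 0.12 kW
Energy available = $3.83 ÷ $0.24/kWh = 15.9583 kWh
Hours = 15.9583 kWh ÷ 0.12 kW = 133.0 h

133.0 h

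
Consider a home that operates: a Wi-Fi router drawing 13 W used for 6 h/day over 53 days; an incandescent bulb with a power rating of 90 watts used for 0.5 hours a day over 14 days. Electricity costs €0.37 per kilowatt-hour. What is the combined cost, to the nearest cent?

Wi-Fi router: Runtime = 6 h/day × 53 days = 318 h
Wi-Fi router: 0.013 kW × 318 h = 4.134 kWh
incandescent bulb: Runtime = 0.5 h/day × 14 days = 7 h
incandescent bulb: 0.09 kW × 7 h = 0.63 kWh
Total energy = 4.764 kWh
Cost = 4.764 × €0.37 = €1.76

€1.76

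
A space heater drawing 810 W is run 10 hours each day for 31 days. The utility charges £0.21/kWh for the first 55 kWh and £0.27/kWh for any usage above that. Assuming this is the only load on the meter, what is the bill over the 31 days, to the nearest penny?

£64.50

Runtime = 10 h/day × 31 days = 310 h
Energy = 0.81 kW × 310 h = 251.1 kWh
Tier 1 (0–55 kWh): 55 × £0.21 = £11.55
Above 55 kWh: 196.1 × £0.27 = £52.947
Bill = £64.50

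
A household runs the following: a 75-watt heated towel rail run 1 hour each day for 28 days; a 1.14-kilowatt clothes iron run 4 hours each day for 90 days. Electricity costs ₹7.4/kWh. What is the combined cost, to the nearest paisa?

₹3052.50

heated towel rail: Runtime = 1 h/day × 28 days = 28 h
heated towel rail: 0.075 kW × 28 h = 2.1 kWh
clothes iron: Runtime = 4 h/day × 90 days = 360 h
clothes iron: 1.14 kW × 360 h = 410.4 kWh
Total energy = 412.5 kWh
Cost = 412.5 × ₹7.4 = ₹3052.50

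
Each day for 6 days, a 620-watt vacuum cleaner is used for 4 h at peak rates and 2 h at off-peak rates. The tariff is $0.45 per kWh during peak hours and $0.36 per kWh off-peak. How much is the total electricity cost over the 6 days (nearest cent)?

$9.37

Peak energy = 0.62 kW × 4 h × 6 = 14.88 kWh
Off-peak energy = 0.62 kW × 2 h × 6 = 7.44 kWh
Cost = 14.88 × $0.45 + 7.44 × $0.36 = $6.696 + $2.6784 = $9.37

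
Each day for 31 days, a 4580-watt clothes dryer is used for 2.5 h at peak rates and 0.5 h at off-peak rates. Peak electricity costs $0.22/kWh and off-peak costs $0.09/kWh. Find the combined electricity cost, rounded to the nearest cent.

$84.48

Peak energy = 4.58 kW × 2.5 h × 31 = 354.95 kWh
Off-peak energy = 4.58 kW × 0.5 h × 31 = 70.99 kWh
Cost = 354.95 × $0.22 + 70.99 × $0.09 = $78.089 + $6.3891 = $84.48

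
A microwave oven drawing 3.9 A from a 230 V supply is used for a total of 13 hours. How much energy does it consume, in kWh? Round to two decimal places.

11.66 kWh

Power = 3.9 A × 230 V = 897 W = 0.897 kW
Energy = 0.897 kW × 13 h = 11.661 kWh ≈ 11.66 kWh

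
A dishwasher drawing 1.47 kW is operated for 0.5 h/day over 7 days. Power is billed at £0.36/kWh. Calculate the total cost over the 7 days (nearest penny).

£1.85

Runtime = 0.5 h/day × 7 days = 3.5 h
Energy = 1.47 kW × 3.5 h = 5.145 kWh
Cost = 5.145 kWh × £0.36/kWh = £1.85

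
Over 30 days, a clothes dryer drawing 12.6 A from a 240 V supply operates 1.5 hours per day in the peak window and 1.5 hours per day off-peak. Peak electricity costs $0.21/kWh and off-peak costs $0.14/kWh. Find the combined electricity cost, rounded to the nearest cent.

Power = 12.6 A × 240 V = 3024 W = 3.024 kW
Peak energy = 3.024 kW × 1.5 h × 30 = 136.08 kWh
Off-peak energy = 3.024 kW × 1.5 h × 30 = 136.08 kWh
Cost = 136.08 × $0.21 + 136.08 × $0.14 = $28.5768 + $19.0512 = $47.63

$47.63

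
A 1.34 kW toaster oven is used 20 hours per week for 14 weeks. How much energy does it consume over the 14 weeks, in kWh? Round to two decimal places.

375.20 kWh

Runtime = 20 h/week × 14 weeks = 280 h
Energy = 1.34 kW × 280 h = 375.2 kWh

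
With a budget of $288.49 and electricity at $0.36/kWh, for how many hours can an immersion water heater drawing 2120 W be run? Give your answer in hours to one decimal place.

378.0 h

Energy available = $288.49 ÷ $0.36/kWh = 801.3611 kWh
Hours = 801.3611 kWh ÷ 2.12 kW = 378.0 h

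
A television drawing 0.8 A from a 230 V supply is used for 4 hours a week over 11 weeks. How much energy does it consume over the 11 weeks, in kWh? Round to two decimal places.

8.10 kWh

Power = 0.8 A × 230 V = 184 W = 0.184 kW
Runtime = 4 h/week × 11 weeks = 44 h
Energy = 0.184 kW × 44 h = 8.096 kWh ≈ 8.10 kWh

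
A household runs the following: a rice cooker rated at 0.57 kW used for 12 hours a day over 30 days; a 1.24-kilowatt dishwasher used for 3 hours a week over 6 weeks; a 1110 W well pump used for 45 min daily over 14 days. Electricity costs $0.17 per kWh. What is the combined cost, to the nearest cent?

$40.66

rice cooker: Runtime = 12 h/day × 30 days = 360 h
rice cooker: 0.57 kW × 360 h = 205.2 kWh
dishwasher: Runtime = 3 h/week × 6 weeks = 18 h
dishwasher: 1.24 kW × 18 h = 22.32 kWh
well pump: Runtime = 45 min × 14 = 630 min = 10.5 h
well pump: 1.11 kW × 10.5 h = 11.655 kWh
Total energy = 239.175 kWh
Cost = 239.175 × $0.17 = $40.66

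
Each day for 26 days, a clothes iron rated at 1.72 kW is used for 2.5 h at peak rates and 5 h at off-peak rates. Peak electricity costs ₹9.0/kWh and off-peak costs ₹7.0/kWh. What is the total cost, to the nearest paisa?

₹2571.40

Peak energy = 1.72 kW × 2.5 h × 26 = 111.8 kWh
Off-peak energy = 1.72 kW × 5 h × 26 = 223.6 kWh
Cost = 111.8 × ₹9.0 + 223.6 × ₹7.0 = ₹1006.2 + ₹1565.2 = ₹2571.40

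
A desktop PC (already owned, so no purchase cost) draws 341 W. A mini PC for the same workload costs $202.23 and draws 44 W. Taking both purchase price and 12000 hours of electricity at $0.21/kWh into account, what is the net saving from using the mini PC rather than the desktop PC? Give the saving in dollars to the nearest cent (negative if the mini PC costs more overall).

desktop PC: $0.00 + (341/1000) kW × 12000 h × $0.21 = $0.00 + $859.32 = $859.32
mini PC: $202.23 + (44/1000) kW × 12000 h × $0.21 = $202.23 + $110.88 = $313.11
Saving = $859.32 − $313.11 = $546.21

$546.21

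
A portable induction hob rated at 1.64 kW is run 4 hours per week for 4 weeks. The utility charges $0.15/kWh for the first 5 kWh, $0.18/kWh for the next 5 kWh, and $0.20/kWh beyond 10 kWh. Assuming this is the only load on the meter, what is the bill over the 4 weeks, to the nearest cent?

Runtime = 4 h/week × 4 weeks = 16 h
Energy = 1.64 kW × 16 h = 26.24 kWh
Tier 1 (0–5 kWh): 5 × $0.15 = $0.75
Tier 2 (5–10 kWh): 5 × $0.18 = $0.9
Above 10 kWh: 16.24 × $0.20 = $3.248
Bill = $4.90

$4.90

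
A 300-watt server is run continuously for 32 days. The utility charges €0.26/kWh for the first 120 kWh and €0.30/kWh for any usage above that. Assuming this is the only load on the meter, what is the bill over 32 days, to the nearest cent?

Runtime = 24 h × 32 = 768 h
Energy = 0.3 kW × 768 h = 230.4 kWh
Tier 1 (0–120 kWh): 120 × €0.26 = €31.2
Above 120 kWh: 110.4 × €0.30 = €33.12
Bill = €64.32

€64.32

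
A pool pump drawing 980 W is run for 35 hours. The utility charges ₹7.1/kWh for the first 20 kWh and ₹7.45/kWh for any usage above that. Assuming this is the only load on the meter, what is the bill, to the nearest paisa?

₹248.54

Energy = 0.98 kW × 35 h = 34.3 kWh
Tier 1 (0–20 kWh): 20 × ₹7.1 = ₹142
Above 20 kWh: 14.3 × ₹7.45 = ₹106.535
Bill = ₹248.54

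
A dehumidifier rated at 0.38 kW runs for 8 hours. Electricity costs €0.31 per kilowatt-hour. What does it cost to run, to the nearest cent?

Energy = 0.38 kW × 8 h = 3.04 kWh
Cost = 3.04 kWh × €0.31/kWh = €0.94

€0.94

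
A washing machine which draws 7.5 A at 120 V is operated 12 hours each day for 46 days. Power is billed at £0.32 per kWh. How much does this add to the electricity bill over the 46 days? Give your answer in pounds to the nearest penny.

£158.98

Power = 7.5 A × 120 V = 900 W = 0.9 kW
Runtime = 12 h/day × 46 days = 552 h
Energy = 0.9 kW × 552 h = 496.8 kWh
Cost = 496.8 kWh × £0.32/kWh = £158.98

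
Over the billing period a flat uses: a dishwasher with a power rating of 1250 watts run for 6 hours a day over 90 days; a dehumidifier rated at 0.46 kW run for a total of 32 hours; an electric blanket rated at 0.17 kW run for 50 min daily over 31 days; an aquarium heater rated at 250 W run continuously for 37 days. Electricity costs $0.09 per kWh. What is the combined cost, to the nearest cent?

$82.45

dishwasher: Runtime = 6 h/day × 90 days = 540 h
dishwasher: 1.25 kW × 540 h = 675 kWh
dehumidifier: 0.46 kW × 32 h = 14.72 kWh
electric blanket: Runtime = 50 min × 31 = 1550 min = 25.833333… h
electric blanket: 0.17 kW × 25.833333… h = 4.391666… kWh
aquarium heater: Runtime = 24 h × 37 = 888 h
aquarium heater: 0.25 kW × 888 h = 222 kWh
Total energy = 916.111666… kWh
Cost = 916.111666… × $0.09 = $82.45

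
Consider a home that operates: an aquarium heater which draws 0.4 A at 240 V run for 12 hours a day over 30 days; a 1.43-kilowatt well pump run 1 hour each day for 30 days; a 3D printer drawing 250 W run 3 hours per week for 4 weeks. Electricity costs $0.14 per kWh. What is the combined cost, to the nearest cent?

$11.26

aquarium heater: Power = 0.4 A × 240 V = 96 W = 0.096 kW
aquarium heater: Runtime = 12 h/day × 30 days = 360 h
aquarium heater: 0.096 kW × 360 h = 34.56 kWh
well pump: Runtime = 1 h/day × 30 days = 30 h
well pump: 1.43 kW × 30 h = 42.9 kWh
3D printer: Runtime = 3 h/week × 4 weeks = 12 h
3D printer: 0.25 kW × 12 h = 3 kWh
Total energy = 80.46 kWh
Cost = 80.46 × $0.14 = $11.26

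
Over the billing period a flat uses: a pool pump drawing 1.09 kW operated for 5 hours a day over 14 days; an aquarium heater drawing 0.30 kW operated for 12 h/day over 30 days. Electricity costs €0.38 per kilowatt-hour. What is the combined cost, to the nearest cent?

pool pump: Runtime = 5 h/day × 14 days = 70 h
pool pump: 1.09 kW × 70 h = 76.3 kWh
aquarium heater: Runtime = 12 h/day × 30 days = 360 h
aquarium heater: 0.3 kW × 360 h = 108 kWh
Total energy = 184.3 kWh
Cost = 184.3 × €0.38 = €70.03

€70.03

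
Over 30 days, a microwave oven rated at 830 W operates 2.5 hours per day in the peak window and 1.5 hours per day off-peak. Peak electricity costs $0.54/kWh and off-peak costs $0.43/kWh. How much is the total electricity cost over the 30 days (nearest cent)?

$49.68

Peak energy = 0.83 kW × 2.5 h × 30 = 62.25 kWh
Off-peak energy = 0.83 kW × 1.5 h × 30 = 37.35 kWh
Cost = 62.25 × $0.54 + 37.35 × $0.43 = $33.615 + $16.0605 = $49.68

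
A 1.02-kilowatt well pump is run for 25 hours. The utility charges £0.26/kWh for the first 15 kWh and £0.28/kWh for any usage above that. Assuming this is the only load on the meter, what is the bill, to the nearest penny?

£6.84

Energy = 1.02 kW × 25 h = 25.5 kWh
Tier 1 (0–15 kWh): 15 × £0.26 = £3.9
Above 15 kWh: 10.5 × £0.28 = £2.94
Bill = £6.84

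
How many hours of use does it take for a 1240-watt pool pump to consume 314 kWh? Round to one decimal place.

Hours = 314 kWh ÷ 1.24 kW = 253.2 h

253.2 h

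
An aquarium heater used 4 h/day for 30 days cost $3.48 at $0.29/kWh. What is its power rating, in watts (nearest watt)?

Energy = $3.48 ÷ $0.29/kWh = 12 kWh
Runtime = 4 h/day × 30 days = 120 h
Power = 12 kWh ÷ 120 h = 0.1 kW = 100 W

100 W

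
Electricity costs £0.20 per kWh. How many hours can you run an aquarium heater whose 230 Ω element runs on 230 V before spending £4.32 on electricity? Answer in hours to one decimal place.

93.9 h

Power = V²/R = 230²/230 = 230 W = 0.23 kW
Energy available = £4.32 ÷ £0.20/kWh = 21.6 kWh
Hours = 21.6 kWh ÷ 0.23 kW = 93.9 h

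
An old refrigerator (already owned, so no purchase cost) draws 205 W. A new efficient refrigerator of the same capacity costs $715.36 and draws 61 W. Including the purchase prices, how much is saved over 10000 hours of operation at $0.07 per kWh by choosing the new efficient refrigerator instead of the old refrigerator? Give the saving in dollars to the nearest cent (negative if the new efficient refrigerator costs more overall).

-$614.56

old refrigerator: $0.00 + (205/1000) kW × 10000 h × $0.07 = $0.00 + $143.5 = $143.5
new efficient refrigerator: $715.36 + (61/1000) kW × 10000 h × $0.07 = $715.36 + $42.7 = $758.06
Saving = $143.5 − $758.06 = −$614.56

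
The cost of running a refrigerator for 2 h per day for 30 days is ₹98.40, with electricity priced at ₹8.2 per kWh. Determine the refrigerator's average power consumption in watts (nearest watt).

Energy = ₹98.40 ÷ ₹8.2/kWh = 12 kWh
Runtime = 2 h/day × 30 days = 60 h
Power = 12 kWh ÷ 60 h = 0.2 kW = 200 W

200 W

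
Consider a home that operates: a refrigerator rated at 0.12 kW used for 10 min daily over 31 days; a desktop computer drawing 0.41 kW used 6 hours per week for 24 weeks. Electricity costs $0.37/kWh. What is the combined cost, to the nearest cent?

refrigerator: Runtime = 10 min × 31 = 310 min = 5.166666… h
refrigerator: 0.12 kW × 5.166666… h = 0.62 kWh
desktop computer: Runtime = 6 h/week × 24 weeks = 144 h
desktop computer: 0.41 kW × 144 h = 59.04 kWh
Total energy = 59.66 kWh
Cost = 59.66 × $0.37 = $22.07

$22.07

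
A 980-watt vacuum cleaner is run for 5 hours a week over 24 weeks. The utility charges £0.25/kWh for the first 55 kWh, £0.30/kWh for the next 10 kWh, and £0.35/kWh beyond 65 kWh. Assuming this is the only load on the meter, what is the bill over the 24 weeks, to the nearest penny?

£35.16

Runtime = 5 h/week × 24 weeks = 120 h
Energy = 0.98 kW × 120 h = 117.6 kWh
Tier 1 (0–55 kWh): 55 × £0.25 = £13.75
Tier 2 (55–65 kWh): 10 × £0.30 = £3
Above 65 kWh: 52.6 × £0.35 = £18.41
Bill = £35.16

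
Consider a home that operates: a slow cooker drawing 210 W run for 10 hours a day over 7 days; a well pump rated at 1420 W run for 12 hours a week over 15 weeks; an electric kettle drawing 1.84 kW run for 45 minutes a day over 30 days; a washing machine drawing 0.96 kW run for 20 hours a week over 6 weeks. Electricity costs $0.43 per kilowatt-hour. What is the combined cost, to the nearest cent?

$183.57

slow cooker: Runtime = 10 h/day × 7 days = 70 h
slow cooker: 0.21 kW × 70 h = 14.7 kWh
well pump: Runtime = 12 h/week × 15 weeks = 180 h
well pump: 1.42 kW × 180 h = 255.6 kWh
electric kettle: Runtime = 45 min × 30 = 1350 min = 22.5 h
electric kettle: 1.84 kW × 22.5 h = 41.4 kWh
washing machine: Runtime = 20 h/week × 6 weeks = 120 h
washing machine: 0.96 kW × 120 h = 115.2 kWh
Total energy = 426.9 kWh
Cost = 426.9 × $0.43 = $183.57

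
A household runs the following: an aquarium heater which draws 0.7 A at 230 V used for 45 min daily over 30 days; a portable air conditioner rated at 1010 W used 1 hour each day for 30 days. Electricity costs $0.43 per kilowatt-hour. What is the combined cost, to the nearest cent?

aquarium heater: Power = 0.7 A × 230 V = 161 W = 0.161 kW
aquarium heater: Runtime = 45 min × 30 = 1350 min = 22.5 h
aquarium heater: 0.161 kW × 22.5 h = 3.6225 kWh
portable air conditioner: Runtime = 1 h/day × 30 days = 30 h
portable air conditioner: 1.01 kW × 30 h = 30.3 kWh
Total energy = 33.9225 kWh
Cost = 33.9225 × $0.43 = $14.59

$14.59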